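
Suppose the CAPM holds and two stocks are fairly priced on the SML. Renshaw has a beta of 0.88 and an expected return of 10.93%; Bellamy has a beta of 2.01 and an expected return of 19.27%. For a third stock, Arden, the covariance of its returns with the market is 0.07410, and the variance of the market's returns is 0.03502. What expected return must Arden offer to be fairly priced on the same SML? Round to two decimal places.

MRP = (19.27% − 10.93%) / (2.01 − 0.88) = 7.3805%
R_f = 10.93% − 0.88 × 7.3805% = 4.4352%
β_Arden = Cov / Var(R_m) = 0.07410 / 0.03502 = 2.1159
E(R_Arden) = R_f + β × MRP = 4.4352% + 2.1159 × 7.3805% = 20.05%

20.05%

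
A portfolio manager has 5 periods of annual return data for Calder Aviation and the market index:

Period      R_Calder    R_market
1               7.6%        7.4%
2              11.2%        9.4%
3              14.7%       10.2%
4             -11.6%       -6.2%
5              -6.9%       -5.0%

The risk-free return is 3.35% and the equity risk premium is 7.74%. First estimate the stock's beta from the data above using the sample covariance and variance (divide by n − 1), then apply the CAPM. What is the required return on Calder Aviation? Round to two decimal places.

Mean R_i = (7.6 + 11.2 + 14.7 − 11.6 − 6.9) / 5 = 3.0000%
Mean R_m = (7.4 + 9.4 + 10.2 − 6.2 − 5.0) / 5 = 3.1600%
Σ(R_i − R̄_i)(R_m − R̄_m) = 370.4800  ⇒  Cov = 370.4800 / 4 = 92.6200
Σ(R_m − R̄_m)² = 260.6720  ⇒  Var(R_m) = 260.6720 / 4 = 65.1680
β = Cov / Var(R_m) = 92.6200 / 65.1680 = 1.4212
E(R) = R_f + β × MRP = 3.35% + 1.4212 × 7.74% = 14.35%

14.35%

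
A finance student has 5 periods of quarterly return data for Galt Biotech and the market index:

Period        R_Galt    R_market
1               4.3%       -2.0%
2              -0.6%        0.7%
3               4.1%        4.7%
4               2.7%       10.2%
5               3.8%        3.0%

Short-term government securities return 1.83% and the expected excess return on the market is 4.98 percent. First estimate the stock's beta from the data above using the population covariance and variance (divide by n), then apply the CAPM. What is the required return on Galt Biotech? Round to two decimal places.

1.93%

Mean R_i = (4.3 − 0.6 + 4.1 + 2.7 + 3.8) / 5 = 2.8600%
Mean R_m = (-2.0 + 0.7 + 4.7 + 10.2 + 3.0) / 5 = 3.3200%
Σ(R_i − R̄_i)(R_m − R̄_m) = 1.7140  ⇒  Cov = 1.7140 / 5 = 0.3428
Σ(R_m − R̄_m)² = 84.5080  ⇒  Var(R_m) = 84.5080 / 5 = 16.9016
β = Cov / Var(R_m) = 0.3428 / 16.9016 = 0.0203
E(R) = R_f + β × MRP = 1.83% + 0.0203 × 4.98% = 1.93%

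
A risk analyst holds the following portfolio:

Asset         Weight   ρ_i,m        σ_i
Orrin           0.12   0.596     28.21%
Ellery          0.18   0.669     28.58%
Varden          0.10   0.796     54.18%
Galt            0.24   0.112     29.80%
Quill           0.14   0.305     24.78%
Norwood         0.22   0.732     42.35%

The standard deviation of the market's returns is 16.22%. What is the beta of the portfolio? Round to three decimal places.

1.138

β_Orrin = 0.596 × 28.21% / 16.22% = 1.0366
β_Ellery = 0.669 × 28.58% / 16.22% = 1.1788
β_Varden = 0.796 × 54.18% / 16.22% = 2.6589
β_Galt = 0.112 × 29.80% / 16.22% = 0.2058
β_Quill = 0.305 × 24.78% / 16.22% = 0.4660
β_Norwood = 0.732 × 42.35% / 16.22% = 1.9112
β_P = Σ w_i β_i = 0.12×1.0366 + 0.18×1.1788 + 0.10×2.6589 + 0.24×0.2058 + 0.14×0.4660 + 0.22×1.9112 = 1.1376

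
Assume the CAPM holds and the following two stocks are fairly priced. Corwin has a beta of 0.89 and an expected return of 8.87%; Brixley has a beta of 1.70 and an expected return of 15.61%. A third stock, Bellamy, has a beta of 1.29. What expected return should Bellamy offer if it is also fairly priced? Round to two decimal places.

MRP (SML slope) = (15.61% − 8.87%) / (1.70 − 0.89) = 6.74% / 0.81 = 8.3210%
R_f (intercept) = 8.87% − 0.89 × 8.3210% = 1.4643%
E(R_Bellamy) = R_f + β × MRP = 1.4643% + 1.29 × 8.3210% = 12.20%

12.20%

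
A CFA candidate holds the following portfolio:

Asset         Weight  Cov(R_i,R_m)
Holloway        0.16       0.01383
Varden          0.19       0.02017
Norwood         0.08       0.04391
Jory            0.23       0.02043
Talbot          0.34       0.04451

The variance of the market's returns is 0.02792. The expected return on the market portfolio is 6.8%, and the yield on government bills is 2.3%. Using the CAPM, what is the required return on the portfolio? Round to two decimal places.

β_Holloway = 0.01383 / 0.02792 = 0.4953
β_Varden = 0.02017 / 0.02792 = 0.7224
β_Norwood = 0.04391 / 0.02792 = 1.5727
β_Jory = 0.02043 / 0.02792 = 0.7317
β_Talbot = 0.04451 / 0.02792 = 1.5942
β_P = Σ w_i β_i = 0.16×0.4953 + 0.19×0.7224 + 0.08×1.5727 + 0.23×0.7317 + 0.34×1.5942 = 1.0526
MRP = 6.8% − 2.3% = 4.50%
E(R_P) = R_f + β_P × MRP = 2.3% + 1.0526 × 4.5% = 7.04%

7.04%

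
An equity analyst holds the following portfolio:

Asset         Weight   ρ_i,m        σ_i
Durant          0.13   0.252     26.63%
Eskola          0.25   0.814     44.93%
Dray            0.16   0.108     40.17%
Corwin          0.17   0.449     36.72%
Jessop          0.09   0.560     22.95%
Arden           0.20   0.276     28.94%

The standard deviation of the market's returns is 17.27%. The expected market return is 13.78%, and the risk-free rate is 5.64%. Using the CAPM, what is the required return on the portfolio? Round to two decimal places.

13.31%

β_Durant = 0.252 × 26.63% / 17.27% = 0.3886
β_Eskola = 0.814 × 44.93% / 17.27% = 2.1177
β_Dray = 0.108 × 40.17% / 17.27% = 0.2512
β_Corwin = 0.449 × 36.72% / 17.27% = 0.9547
β_Jessop = 0.560 × 22.95% / 17.27% = 0.7442
β_Arden = 0.276 × 28.94% / 17.27% = 0.4625
β_P = Σ w_i β_i = 0.13×0.3886 + 0.25×2.1177 + 0.16×0.2512 + 0.17×0.9547 + 0.09×0.7442 + 0.20×0.4625 = 0.9419
MRP = 13.78% − 5.64% = 8.14%
E(R_P) = R_f + β_P × MRP = 5.64% + 0.9419 × 8.14% = 13.31%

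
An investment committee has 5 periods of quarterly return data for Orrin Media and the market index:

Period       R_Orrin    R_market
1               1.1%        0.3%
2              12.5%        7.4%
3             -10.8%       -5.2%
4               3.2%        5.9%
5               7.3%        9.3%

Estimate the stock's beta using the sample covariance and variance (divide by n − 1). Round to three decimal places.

1.343

Mean R_i = (1.1 + 12.5 − 10.8 + 3.2 + 7.3) / 5 = 2.6600%
Mean R_m = (0.3 + 7.4 − 5.2 + 5.9 + 9.3) / 5 = 3.5400%
Σ(R_i − R̄_i)(R_m − R̄_m) = 188.6780  ⇒  Cov = 188.6780 / 4 = 47.1695
Σ(R_m − R̄_m)² = 140.5320  ⇒  Var(R_m) = 140.5320 / 4 = 35.1330
β = Cov / Var(R_m) = 47.1695 / 35.1330 = 1.3426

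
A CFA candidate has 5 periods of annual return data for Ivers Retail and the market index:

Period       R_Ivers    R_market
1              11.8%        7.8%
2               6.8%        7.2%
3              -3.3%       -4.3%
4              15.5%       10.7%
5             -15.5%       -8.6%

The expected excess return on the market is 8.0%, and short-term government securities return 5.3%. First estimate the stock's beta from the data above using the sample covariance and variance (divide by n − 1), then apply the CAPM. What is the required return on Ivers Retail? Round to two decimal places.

16.88%

Mean R_i = (11.8 + 6.8 − 3.3 + 15.5 − 15.5) / 5 = 3.0600%
Mean R_m = (7.8 + 7.2 − 4.3 + 10.7 − 8.6) / 5 = 2.5600%
Σ(R_i − R̄_i)(R_m − R̄_m) = 415.1720  ⇒  Cov = 415.1720 / 4 = 103.7930
Σ(R_m − R̄_m)² = 286.8520  ⇒  Var(R_m) = 286.8520 / 4 = 71.7130
β = Cov / Var(R_m) = 103.7930 / 71.7130 = 1.4473
E(R) = R_f + β × MRP = 5.3% + 1.4473 × 8.0% = 16.88%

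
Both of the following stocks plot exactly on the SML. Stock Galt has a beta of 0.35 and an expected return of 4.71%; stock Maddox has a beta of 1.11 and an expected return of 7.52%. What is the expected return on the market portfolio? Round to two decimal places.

Both satisfy E(R) = R_f + β·MRP, so the slope of the SML is
MRP = (7.52% − 4.71%) / (1.11 − 0.35) = 2.81% / 0.76 = 3.6974%
R_f = E(R_Galt) − β_Galt·MRP = 4.71% − 0.35 × 3.6974% = 3.4159%
E(R_m) = R_f + MRP = 3.4159% + 3.6974% = 7.11%

7.11%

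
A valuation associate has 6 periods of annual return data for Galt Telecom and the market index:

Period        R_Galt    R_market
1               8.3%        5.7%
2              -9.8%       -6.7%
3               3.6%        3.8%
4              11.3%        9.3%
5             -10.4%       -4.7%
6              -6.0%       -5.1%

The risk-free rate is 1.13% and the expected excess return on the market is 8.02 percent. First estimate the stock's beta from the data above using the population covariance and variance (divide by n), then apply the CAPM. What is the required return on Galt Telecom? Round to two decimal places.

Mean R_i = (8.3 − 9.8 + 3.6 + 11.3 − 10.4 − 6.0) / 6 = -0.5000%
Mean R_m = (5.7 − 6.7 + 3.8 + 9.3 − 4.7 − 5.1) / 6 = 0.3833%
Σ(R_i − R̄_i)(R_m − R̄_m) = 312.3700  ⇒  Cov = 312.3700 / 6 = 52.0617
Σ(R_m − R̄_m)² = 225.5283  ⇒  Var(R_m) = 225.5283 / 6 = 37.5881
β = Cov / Var(R_m) = 52.0617 / 37.5881 = 1.3851
E(R) = R_f + β × MRP = 1.13% + 1.3851 × 8.02% = 12.24%

12.24%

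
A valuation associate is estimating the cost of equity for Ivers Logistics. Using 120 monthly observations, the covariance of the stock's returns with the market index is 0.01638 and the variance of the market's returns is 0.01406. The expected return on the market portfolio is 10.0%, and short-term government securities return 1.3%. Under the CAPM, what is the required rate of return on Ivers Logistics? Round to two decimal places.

β = Cov(R_i, R_m) / Var(R_m) = 0.01638 / 0.01406 = 1.1650
MRP = 10.0% − 1.3% = 8.70%
E(R) = R_f + β × MRP = 1.3% + 1.1650 × 8.7% = 11.44%

11.44%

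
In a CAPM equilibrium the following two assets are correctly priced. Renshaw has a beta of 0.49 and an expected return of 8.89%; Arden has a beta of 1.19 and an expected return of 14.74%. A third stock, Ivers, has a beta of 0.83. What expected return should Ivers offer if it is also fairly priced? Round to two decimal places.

MRP (SML slope) = (14.74% − 8.89%) / (1.19 − 0.49) = 5.85% / 0.70 = 8.3571%
R_f (intercept) = 8.89% − 0.49 × 8.3571% = 4.7950%
E(R_Ivers) = R_f + β × MRP = 4.7950% + 0.83 × 8.3571% = 11.73%

11.73%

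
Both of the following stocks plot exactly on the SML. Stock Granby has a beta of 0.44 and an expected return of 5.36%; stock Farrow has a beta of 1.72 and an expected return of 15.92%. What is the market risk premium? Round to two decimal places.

Both satisfy E(R) = R_f + β·MRP, so the slope of the SML is
MRP = (15.92% − 5.36%) / (1.72 − 0.44) = 10.56% / 1.28 = 8.2500%

8.25%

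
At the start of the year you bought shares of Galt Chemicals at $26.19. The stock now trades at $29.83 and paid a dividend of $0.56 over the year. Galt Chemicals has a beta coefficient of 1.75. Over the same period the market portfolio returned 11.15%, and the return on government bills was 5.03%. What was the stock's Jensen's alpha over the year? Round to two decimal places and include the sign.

+0.30%

Realised HPR = (P1 + D1 − P0) / P0 = (29.83 + 0.56 − 26.19) / 26.19 = 4.20 / 26.19 = 16.0367%
MRP = 11.15% − 5.03% = 6.12%
CAPM required = R_f + β·MRP = 5.03% + 1.75 × 6.12% = 15.7400%
α = realised − required = 16.0367% − 15.7400% = +0.30%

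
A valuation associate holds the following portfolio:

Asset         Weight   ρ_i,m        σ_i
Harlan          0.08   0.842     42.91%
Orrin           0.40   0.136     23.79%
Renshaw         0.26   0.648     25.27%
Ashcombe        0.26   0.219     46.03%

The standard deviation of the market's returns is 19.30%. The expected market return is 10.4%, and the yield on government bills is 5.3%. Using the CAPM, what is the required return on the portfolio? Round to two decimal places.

8.22%

β_Harlan = 0.842 × 42.91% / 19.30% = 1.8720
β_Orrin = 0.136 × 23.79% / 19.30% = 0.1676
β_Renshaw = 0.648 × 25.27% / 19.30% = 0.8484
β_Ashcombe = 0.219 × 46.03% / 19.30% = 0.5223
β_P = Σ w_i β_i = 0.08×1.8720 + 0.40×0.1676 + 0.26×0.8484 + 0.26×0.5223 = 0.5732
MRP = 10.4% − 5.3% = 5.10%
E(R_P) = R_f + β_P × MRP = 5.3% + 0.5732 × 5.1% = 8.22%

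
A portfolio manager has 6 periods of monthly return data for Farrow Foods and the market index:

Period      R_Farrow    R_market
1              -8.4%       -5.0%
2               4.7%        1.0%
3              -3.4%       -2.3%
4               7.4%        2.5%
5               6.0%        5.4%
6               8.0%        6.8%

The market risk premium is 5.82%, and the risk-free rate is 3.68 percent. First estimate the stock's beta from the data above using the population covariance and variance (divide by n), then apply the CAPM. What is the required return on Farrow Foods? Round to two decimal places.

Mean R_i = (-8.4 + 4.7 − 3.4 + 7.4 + 6.0 + 8.0) / 6 = 2.3833%
Mean R_m = (-5.0 + 1.0 − 2.3 + 2.5 + 5.4 + 6.8) / 6 = 1.4000%
Σ(R_i − R̄_i)(R_m − R̄_m) = 139.8000  ⇒  Cov = 139.8000 / 6 = 23.3000
Σ(R_m − R̄_m)² = 101.1800  ⇒  Var(R_m) = 101.1800 / 6 = 16.8633
β = Cov / Var(R_m) = 23.3000 / 16.8633 = 1.3817
E(R) = R_f + β × MRP = 3.68% + 1.3817 × 5.82% = 11.72%

11.72%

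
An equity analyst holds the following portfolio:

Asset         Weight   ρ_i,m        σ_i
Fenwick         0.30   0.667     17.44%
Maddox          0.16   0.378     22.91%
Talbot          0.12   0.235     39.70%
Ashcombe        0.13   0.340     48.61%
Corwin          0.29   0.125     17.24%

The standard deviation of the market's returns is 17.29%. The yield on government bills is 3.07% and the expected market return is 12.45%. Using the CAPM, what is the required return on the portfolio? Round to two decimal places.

7.83%

β_Fenwick = 0.667 × 17.44% / 17.29% = 0.6728
β_Maddox = 0.378 × 22.91% / 17.29% = 0.5009
β_Talbot = 0.235 × 39.70% / 17.29% = 0.5396
β_Ashcombe = 0.340 × 48.61% / 17.29% = 0.9559
β_Corwin = 0.125 × 17.24% / 17.29% = 0.1246
β_P = Σ w_i β_i = 0.30×0.6728 + 0.16×0.5009 + 0.12×0.5396 + 0.13×0.9559 + 0.29×0.1246 = 0.5071
MRP = 12.45% − 3.07% = 9.38%
E(R_P) = R_f + β_P × MRP = 3.07% + 0.5071 × 9.38% = 7.83%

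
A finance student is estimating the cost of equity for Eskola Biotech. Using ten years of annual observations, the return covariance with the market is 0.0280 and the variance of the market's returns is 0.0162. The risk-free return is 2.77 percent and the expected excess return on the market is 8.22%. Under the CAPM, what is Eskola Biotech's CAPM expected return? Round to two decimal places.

16.98%

β = Cov(R_i, R_m) / Var(R_m) = 0.0280 / 0.0162 = 1.7284
E(R) = R_f + β × MRP = 2.77% + 1.7284 × 8.22% = 16.98%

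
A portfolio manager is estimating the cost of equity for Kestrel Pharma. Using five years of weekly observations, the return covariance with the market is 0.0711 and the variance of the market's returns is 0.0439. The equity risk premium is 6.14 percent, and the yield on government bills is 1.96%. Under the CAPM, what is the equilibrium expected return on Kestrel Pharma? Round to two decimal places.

11.90%

β = Cov(R_i, R_m) / Var(R_m) = 0.0711 / 0.0439 = 1.6196
E(R) = R_f + β × MRP = 1.96% + 1.6196 × 6.14% = 11.90%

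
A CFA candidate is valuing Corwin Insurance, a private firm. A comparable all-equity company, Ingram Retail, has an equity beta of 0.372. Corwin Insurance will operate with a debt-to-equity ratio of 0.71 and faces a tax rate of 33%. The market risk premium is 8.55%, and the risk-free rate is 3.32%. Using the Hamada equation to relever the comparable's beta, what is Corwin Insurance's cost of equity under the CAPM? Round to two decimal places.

8.01%

β_L = β_U × [1 + (1 − t)(D/E)] = 0.372 × [1 + (1 − 0.33) × 0.71]
    = 0.372 × [1 + 0.67 × 0.71] = 0.372 × 1.4757 = 0.5490
E(R) = R_f + β_L × MRP = 3.32% + 0.5490 × 8.55% = 8.01%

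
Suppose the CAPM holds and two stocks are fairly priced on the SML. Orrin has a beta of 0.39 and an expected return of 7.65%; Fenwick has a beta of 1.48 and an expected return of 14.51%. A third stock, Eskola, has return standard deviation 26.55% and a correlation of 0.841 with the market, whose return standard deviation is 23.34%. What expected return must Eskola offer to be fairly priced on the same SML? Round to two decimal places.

11.22%

MRP = (14.51% − 7.65%) / (1.48 − 0.39) = 6.2936%
R_f = 7.65% − 0.39 × 6.2936% = 5.1955%
β_Eskola = ρ·σ_i/σ_m = 0.841 × 26.55 / 23.34 = 0.9567
E(R_Eskola) = R_f + β × MRP = 5.1955% + 0.9567 × 6.2936% = 11.22%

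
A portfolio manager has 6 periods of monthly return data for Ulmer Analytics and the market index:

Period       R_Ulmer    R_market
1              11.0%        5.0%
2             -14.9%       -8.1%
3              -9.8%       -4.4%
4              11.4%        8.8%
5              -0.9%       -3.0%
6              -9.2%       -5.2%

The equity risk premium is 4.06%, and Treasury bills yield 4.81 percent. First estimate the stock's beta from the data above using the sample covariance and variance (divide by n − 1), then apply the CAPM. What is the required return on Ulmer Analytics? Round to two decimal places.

11.51%

Mean R_i = (11.0 − 14.9 − 9.8 + 11.4 − 0.9 − 9.2) / 6 = -2.0667%
Mean R_m = (5.0 − 8.1 − 4.4 + 8.8 − 3.0 − 5.2) / 6 = -1.1500%
Σ(R_i − R̄_i)(R_m − R̄_m) = 355.4100  ⇒  Cov = 355.4100 / 5 = 71.0820
Σ(R_m − R̄_m)² = 215.5150  ⇒  Var(R_m) = 215.5150 / 5 = 43.1030
β = Cov / Var(R_m) = 71.0820 / 43.1030 = 1.6491
E(R) = R_f + β × MRP = 4.81% + 1.6491 × 4.06% = 11.51%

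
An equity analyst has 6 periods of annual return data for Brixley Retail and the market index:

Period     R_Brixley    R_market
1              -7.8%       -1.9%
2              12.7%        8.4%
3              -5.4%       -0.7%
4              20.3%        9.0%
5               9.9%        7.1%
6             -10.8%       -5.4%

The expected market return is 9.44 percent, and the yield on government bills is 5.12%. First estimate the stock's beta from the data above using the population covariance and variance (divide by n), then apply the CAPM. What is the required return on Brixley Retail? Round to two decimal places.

Mean R_i = (-7.8 + 12.7 − 5.4 + 20.3 + 9.9 − 10.8) / 6 = 3.1500%
Mean R_m = (-1.9 + 8.4 − 0.7 + 9.0 + 7.1 − 5.4) / 6 = 2.7500%
Σ(R_i − R̄_i)(R_m − R̄_m) = 384.6150  ⇒  Cov = 384.6150 / 6 = 64.1025
Σ(R_m − R̄_m)² = 189.8550  ⇒  Var(R_m) = 189.8550 / 6 = 31.6425
β = Cov / Var(R_m) = 64.1025 / 31.6425 = 2.0258
MRP = 9.44% − 5.12% = 4.32%
E(R) = R_f + β × MRP = 5.12% + 2.0258 × 4.32% = 13.87%

13.87%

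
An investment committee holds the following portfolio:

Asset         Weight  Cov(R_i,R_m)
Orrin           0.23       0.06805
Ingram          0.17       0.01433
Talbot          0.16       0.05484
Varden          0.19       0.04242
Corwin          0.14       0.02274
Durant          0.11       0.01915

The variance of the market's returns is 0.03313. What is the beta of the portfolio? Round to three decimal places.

β_Orrin = 0.06805 / 0.03313 = 2.0540
β_Ingram = 0.01433 / 0.03313 = 0.4325
β_Talbot = 0.05484 / 0.03313 = 1.6553
β_Varden = 0.04242 / 0.03313 = 1.2804
β_Corwin = 0.02274 / 0.03313 = 0.6864
β_Durant = 0.01915 / 0.03313 = 0.5780
β_P = Σ w_i β_i = 0.23×2.0540 + 0.17×0.4325 + 0.16×1.6553 + 0.19×1.2804 + 0.14×0.6864 + 0.11×0.5780 = 1.2137

1.214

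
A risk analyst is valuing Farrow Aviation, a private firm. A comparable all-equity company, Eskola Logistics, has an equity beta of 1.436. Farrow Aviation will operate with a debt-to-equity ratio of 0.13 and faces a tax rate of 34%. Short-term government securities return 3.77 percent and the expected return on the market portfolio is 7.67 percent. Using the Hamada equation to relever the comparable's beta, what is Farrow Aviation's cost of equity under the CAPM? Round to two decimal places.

β_L = β_U × [1 + (1 − t)(D/E)] = 1.436 × [1 + (1 − 0.34) × 0.13]
    = 1.436 × [1 + 0.66 × 0.13] = 1.436 × 1.0858 = 1.5592
MRP = 7.67% − 3.77% = 3.90%
E(R) = R_f + β_L × MRP = 3.77% + 1.5592 × 3.90% = 9.85%

9.85%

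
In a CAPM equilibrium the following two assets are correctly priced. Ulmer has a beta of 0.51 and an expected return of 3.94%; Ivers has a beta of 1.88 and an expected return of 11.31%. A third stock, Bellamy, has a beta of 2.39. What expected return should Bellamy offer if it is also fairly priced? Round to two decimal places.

MRP (SML slope) = (11.31% − 3.94%) / (1.88 − 0.51) = 7.37% / 1.37 = 5.3796%
R_f (intercept) = 3.94% − 0.51 × 5.3796% = 1.1964%
E(R_Bellamy) = R_f + β × MRP = 1.1964% + 2.39 × 5.3796% = 14.05%

14.05%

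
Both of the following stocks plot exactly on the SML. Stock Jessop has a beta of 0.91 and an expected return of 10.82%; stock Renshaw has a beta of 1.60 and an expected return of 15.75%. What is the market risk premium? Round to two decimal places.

Both satisfy E(R) = R_f + β·MRP, so the slope of the SML is
MRP = (15.75% − 10.82%) / (1.60 − 0.91) = 4.93% / 0.69 = 7.1449%

7.14%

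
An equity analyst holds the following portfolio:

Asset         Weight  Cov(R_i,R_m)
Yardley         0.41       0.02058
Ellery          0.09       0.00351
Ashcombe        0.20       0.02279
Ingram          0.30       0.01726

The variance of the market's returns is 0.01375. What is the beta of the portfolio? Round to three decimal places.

1.345

β_Yardley = 0.02058 / 0.01375 = 1.4967
β_Ellery = 0.00351 / 0.01375 = 0.2553
β_Ashcombe = 0.02279 / 0.01375 = 1.6575
β_Ingram = 0.01726 / 0.01375 = 1.2553
β_P = Σ w_i β_i = 0.41×1.4967 + 0.09×0.2553 + 0.20×1.6575 + 0.30×1.2553 = 1.3447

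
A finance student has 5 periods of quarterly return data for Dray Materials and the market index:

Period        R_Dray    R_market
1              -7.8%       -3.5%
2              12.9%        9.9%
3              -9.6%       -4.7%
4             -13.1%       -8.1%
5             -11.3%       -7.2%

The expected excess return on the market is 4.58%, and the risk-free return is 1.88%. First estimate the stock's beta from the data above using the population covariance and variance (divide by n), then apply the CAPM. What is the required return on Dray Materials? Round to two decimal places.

Mean R_i = (-7.8 + 12.9 − 9.6 − 13.1 − 11.3) / 5 = -5.7800%
Mean R_m = (-3.5 + 9.9 − 4.7 − 8.1 − 7.2) / 5 = -2.7200%
Σ(R_i − R̄_i)(R_m − R̄_m) = 308.9920  ⇒  Cov = 308.9920 / 5 = 61.7984
Σ(R_m − R̄_m)² = 212.8080  ⇒  Var(R_m) = 212.8080 / 5 = 42.5616
β = Cov / Var(R_m) = 61.7984 / 42.5616 = 1.4520
E(R) = R_f + β × MRP = 1.88% + 1.4520 × 4.58% = 8.53%

8.53%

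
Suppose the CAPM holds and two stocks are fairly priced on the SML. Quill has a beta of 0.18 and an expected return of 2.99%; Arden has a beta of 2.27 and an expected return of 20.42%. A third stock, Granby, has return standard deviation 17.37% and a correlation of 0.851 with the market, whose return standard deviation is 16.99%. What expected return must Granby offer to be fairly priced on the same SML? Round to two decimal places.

8.74%

MRP = (20.42% − 2.99%) / (2.27 − 0.18) = 8.3397%
R_f = 2.99% − 0.18 × 8.3397% = 1.4889%
β_Granby = ρ·σ_i/σ_m = 0.851 × 17.37 / 16.99 = 0.8700
E(R_Granby) = R_f + β × MRP = 1.4889% + 0.8700 × 8.3397% = 8.74%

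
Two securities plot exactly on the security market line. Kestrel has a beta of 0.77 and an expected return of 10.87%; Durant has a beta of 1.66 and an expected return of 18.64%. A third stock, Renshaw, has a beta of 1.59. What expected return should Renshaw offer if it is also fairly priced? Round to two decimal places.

MRP (SML slope) = (18.64% − 10.87%) / (1.66 − 0.77) = 7.77% / 0.89 = 8.7303%
R_f (intercept) = 10.87% − 0.77 × 8.7303% = 4.1477%
E(R_Renshaw) = R_f + β × MRP = 4.1477% + 1.59 × 8.7303% = 18.03%

18.03%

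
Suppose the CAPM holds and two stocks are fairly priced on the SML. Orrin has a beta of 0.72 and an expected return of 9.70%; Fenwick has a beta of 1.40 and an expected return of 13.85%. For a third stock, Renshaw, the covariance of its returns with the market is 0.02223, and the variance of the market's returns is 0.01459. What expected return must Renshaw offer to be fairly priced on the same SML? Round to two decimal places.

MRP = (13.85% − 9.70%) / (1.40 − 0.72) = 6.1029%
R_f = 9.70% − 0.72 × 6.1029% = 5.3059%
β_Renshaw = Cov / Var(R_m) = 0.02223 / 0.01459 = 1.5236
E(R_Renshaw) = R_f + β × MRP = 5.3059% + 1.5236 × 6.1029% = 14.60%

14.60%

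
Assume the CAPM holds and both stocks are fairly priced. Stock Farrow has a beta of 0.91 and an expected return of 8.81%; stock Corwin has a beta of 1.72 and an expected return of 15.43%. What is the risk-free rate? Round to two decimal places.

1.37%

Both satisfy E(R) = R_f + β·MRP, so the slope of the SML is
MRP = (15.43% − 8.81%) / (1.72 − 0.91) = 6.62% / 0.81 = 8.1728%
R_f = E(R_Farrow) − β_Farrow·MRP = 8.81% − 0.91 × 8.1728% = 1.3728%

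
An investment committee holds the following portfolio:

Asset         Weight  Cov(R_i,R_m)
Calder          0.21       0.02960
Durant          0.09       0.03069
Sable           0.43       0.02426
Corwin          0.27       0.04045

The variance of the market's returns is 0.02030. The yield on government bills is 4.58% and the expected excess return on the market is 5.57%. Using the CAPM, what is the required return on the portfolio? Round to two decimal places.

12.90%

β_Calder = 0.02960 / 0.02030 = 1.4581
β_Durant = 0.03069 / 0.02030 = 1.5118
β_Sable = 0.02426 / 0.02030 = 1.1951
β_Corwin = 0.04045 / 0.02030 = 1.9926
β_P = Σ w_i β_i = 0.21×1.4581 + 0.09×1.5118 + 0.43×1.1951 + 0.27×1.9926 = 1.4942
E(R_P) = R_f + β_P × MRP = 4.58% + 1.4942 × 5.57% = 12.90%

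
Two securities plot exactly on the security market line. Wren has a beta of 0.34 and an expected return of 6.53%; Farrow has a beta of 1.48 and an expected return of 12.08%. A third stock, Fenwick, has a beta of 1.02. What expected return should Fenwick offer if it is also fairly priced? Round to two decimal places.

MRP (SML slope) = (12.08% − 6.53%) / (1.48 − 0.34) = 5.55% / 1.14 = 4.8684%
R_f (intercept) = 6.53% − 0.34 × 4.8684% = 4.8747%
E(R_Fenwick) = R_f + β × MRP = 4.8747% + 1.02 × 4.8684% = 9.84%

9.84%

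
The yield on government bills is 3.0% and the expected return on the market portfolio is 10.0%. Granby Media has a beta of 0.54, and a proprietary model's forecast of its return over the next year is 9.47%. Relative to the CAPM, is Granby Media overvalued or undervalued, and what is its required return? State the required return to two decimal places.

MRP = 10.0% − 3.0% = 7.00%
Required return = R_f + β·MRP = 3.0% + 0.54 × 7.0% = 6.78%
Forecast 9.47% > required 6.78% → the stock plots above the SML → undervalued.

Undervalued; required return 6.78%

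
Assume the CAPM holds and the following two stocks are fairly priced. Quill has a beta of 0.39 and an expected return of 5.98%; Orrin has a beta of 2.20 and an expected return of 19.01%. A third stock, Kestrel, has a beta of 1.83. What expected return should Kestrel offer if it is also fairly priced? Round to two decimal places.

16.35%

MRP (SML slope) = (19.01% − 5.98%) / (2.20 − 0.39) = 13.03% / 1.81 = 7.1989%
R_f (intercept) = 5.98% − 0.39 × 7.1989% = 3.1724%
E(R_Kestrel) = R_f + β × MRP = 3.1724% + 1.83 × 7.1989% = 16.35%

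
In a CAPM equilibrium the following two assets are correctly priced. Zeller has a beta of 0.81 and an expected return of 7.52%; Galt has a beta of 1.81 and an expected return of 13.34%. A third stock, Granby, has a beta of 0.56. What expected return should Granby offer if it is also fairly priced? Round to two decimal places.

MRP (SML slope) = (13.34% − 7.52%) / (1.81 − 0.81) = 5.82% / 1.00 = 5.8200%
R_f (intercept) = 7.52% − 0.81 × 5.8200% = 2.8058%
E(R_Granby) = R_f + β × MRP = 2.8058% + 0.56 × 5.8200% = 6.07%

6.07%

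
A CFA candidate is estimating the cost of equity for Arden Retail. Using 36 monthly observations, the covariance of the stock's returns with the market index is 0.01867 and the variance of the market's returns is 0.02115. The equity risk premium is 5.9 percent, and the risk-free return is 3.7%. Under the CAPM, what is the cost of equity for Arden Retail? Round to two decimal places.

8.91%

β = Cov(R_i, R_m) / Var(R_m) = 0.01867 / 0.02115 = 0.8827
E(R) = R_f + β × MRP = 3.7% + 0.8827 × 5.9% = 8.91%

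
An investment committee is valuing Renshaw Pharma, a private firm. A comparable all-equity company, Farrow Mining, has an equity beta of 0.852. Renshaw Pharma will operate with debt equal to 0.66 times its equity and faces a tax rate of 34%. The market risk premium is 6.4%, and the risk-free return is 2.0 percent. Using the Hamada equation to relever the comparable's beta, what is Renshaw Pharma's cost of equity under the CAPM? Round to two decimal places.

9.83%

β_L = β_U × [1 + (1 − t)(D/E)] = 0.852 × [1 + (1 − 0.34) × 0.66]
    = 0.852 × [1 + 0.66 × 0.66] = 0.852 × 1.4356 = 1.2231
E(R) = R_f + β_L × MRP = 2.0% + 1.2231 × 6.4% = 9.83%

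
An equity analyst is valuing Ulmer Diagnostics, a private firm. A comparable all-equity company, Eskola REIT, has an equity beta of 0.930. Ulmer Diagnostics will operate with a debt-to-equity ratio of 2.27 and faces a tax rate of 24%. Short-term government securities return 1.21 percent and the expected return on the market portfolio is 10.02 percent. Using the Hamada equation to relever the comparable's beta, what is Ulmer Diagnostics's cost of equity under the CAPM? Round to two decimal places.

β_L = β_U × [1 + (1 − t)(D/E)] = 0.930 × [1 + (1 − 0.24) × 2.27]
    = 0.930 × [1 + 0.76 × 2.27] = 0.930 × 2.7252 = 2.5344
MRP = 10.02% − 1.21% = 8.81%
E(R) = R_f + β_L × MRP = 1.21% + 2.5344 × 8.81% = 23.54%

23.54%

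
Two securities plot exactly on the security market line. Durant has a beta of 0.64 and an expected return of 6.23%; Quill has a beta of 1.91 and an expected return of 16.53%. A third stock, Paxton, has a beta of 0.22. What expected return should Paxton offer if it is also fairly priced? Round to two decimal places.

2.82%

MRP (SML slope) = (16.53% − 6.23%) / (1.91 − 0.64) = 10.30% / 1.27 = 8.1102%
R_f (intercept) = 6.23% − 0.64 × 8.1102% = 1.0395%
E(R_Paxton) = R_f + β × MRP = 1.0395% + 0.22 × 8.1102% = 2.82%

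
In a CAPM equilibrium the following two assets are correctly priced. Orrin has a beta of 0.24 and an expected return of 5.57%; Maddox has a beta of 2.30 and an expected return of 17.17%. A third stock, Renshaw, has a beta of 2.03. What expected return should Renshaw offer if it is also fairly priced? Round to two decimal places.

MRP (SML slope) = (17.17% − 5.57%) / (2.30 − 0.24) = 11.60% / 2.06 = 5.6311%
R_f (intercept) = 5.57% − 0.24 × 5.6311% = 4.2185%
E(R_Renshaw) = R_f + β × MRP = 4.2185% + 2.03 × 5.6311% = 15.65%

15.65%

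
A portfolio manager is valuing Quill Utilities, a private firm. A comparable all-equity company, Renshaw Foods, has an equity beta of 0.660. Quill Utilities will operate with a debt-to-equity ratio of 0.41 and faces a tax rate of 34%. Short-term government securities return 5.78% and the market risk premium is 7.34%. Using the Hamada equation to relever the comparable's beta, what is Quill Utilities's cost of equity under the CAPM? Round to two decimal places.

β_L = β_U × [1 + (1 − t)(D/E)] = 0.660 × [1 + (1 − 0.34) × 0.41]
    = 0.660 × [1 + 0.66 × 0.41] = 0.660 × 1.2706 = 0.8386
E(R) = R_f + β_L × MRP = 5.78% + 0.8386 × 7.34% = 11.94%

11.94%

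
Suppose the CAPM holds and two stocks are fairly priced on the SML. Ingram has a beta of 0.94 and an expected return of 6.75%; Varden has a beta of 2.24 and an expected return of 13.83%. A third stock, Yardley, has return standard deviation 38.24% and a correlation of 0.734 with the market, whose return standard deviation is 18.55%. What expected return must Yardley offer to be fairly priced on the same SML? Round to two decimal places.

MRP = (13.83% − 6.75%) / (2.24 − 0.94) = 5.4462%
R_f = 6.75% − 0.94 × 5.4462% = 1.6306%
β_Yardley = ρ·σ_i/σ_m = 0.734 × 38.24 / 18.55 = 1.5131
E(R_Yardley) = R_f + β × MRP = 1.6306% + 1.5131 × 5.4462% = 9.87%

9.87%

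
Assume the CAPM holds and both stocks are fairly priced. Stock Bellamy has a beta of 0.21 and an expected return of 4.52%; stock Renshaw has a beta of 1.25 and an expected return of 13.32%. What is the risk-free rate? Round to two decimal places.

2.74%

Both satisfy E(R) = R_f + β·MRP, so the slope of the SML is
MRP = (13.32% − 4.52%) / (1.25 − 0.21) = 8.80% / 1.04 = 8.4615%
R_f = E(R_Bellamy) − β_Bellamy·MRP = 4.52% − 0.21 × 8.4615% = 2.7431%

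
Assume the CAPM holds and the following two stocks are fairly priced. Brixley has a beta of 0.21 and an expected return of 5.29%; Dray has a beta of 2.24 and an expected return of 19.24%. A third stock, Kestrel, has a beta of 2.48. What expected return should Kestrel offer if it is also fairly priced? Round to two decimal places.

MRP (SML slope) = (19.24% − 5.29%) / (2.24 − 0.21) = 13.95% / 2.03 = 6.8719%
R_f (intercept) = 5.29% − 0.21 × 6.8719% = 3.8469%
E(R_Kestrel) = R_f + β × MRP = 3.8469% + 2.48 × 6.8719% = 20.89%

20.89%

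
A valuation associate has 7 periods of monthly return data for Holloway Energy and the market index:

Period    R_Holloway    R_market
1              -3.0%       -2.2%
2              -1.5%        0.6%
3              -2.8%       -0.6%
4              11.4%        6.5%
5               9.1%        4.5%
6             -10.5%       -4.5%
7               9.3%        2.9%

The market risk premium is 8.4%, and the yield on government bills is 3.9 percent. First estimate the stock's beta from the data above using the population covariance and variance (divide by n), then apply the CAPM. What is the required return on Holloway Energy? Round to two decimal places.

21.23%

Mean R_i = (-3.0 − 1.5 − 2.8 + 11.4 + 9.1 − 10.5 + 9.3) / 7 = 1.7143%
Mean R_m = (-2.2 + 0.6 − 0.6 + 6.5 + 4.5 − 4.5 + 2.9) / 7 = 1.0286%
Σ(R_i − R̄_i)(R_m − R̄_m) = 184.3071  ⇒  Cov = 184.3071 / 7 = 26.3296
Σ(R_m − R̄_m)² = 89.3143  ⇒  Var(R_m) = 89.3143 / 7 = 12.7592
β = Cov / Var(R_m) = 26.3296 / 12.7592 = 2.0636
E(R) = R_f + β × MRP = 3.9% + 2.0636 × 8.4% = 21.23%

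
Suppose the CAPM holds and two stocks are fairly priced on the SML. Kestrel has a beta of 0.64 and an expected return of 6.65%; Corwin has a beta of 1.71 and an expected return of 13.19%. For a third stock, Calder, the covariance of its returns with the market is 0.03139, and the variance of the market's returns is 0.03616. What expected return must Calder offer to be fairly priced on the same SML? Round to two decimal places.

8.04%

MRP = (13.19% − 6.65%) / (1.71 − 0.64) = 6.1121%
R_f = 6.65% − 0.64 × 6.1121% = 2.7383%
β_Calder = Cov / Var(R_m) = 0.03139 / 0.03616 = 0.8681
E(R_Calder) = R_f + β × MRP = 2.7383% + 0.8681 × 6.1121% = 8.04%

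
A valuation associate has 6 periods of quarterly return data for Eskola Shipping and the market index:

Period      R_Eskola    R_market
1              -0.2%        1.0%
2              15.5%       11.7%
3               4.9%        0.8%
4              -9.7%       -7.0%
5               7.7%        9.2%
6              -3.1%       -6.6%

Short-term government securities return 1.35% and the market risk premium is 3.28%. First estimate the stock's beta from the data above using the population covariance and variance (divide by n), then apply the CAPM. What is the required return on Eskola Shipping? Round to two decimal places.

Mean R_i = (-0.2 + 15.5 + 4.9 − 9.7 + 7.7 − 3.1) / 6 = 2.5167%
Mean R_m = (1.0 + 11.7 + 0.8 − 7.0 + 9.2 − 6.6) / 6 = 1.5167%
Σ(R_i − R̄_i)(R_m − R̄_m) = 321.3683  ⇒  Cov = 321.3683 / 6 = 53.5614
Σ(R_m − R̄_m)² = 301.9283  ⇒  Var(R_m) = 301.9283 / 6 = 50.3214
β = Cov / Var(R_m) = 53.5614 / 50.3214 = 1.0644
E(R) = R_f + β × MRP = 1.35% + 1.0644 × 3.28% = 4.84%

4.84%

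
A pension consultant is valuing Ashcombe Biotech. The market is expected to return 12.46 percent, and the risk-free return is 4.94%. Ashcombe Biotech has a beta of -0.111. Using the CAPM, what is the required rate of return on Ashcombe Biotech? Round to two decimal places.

4.11%

Market risk premium = E(R_m) − R_f = 12.46% − 4.94% = 7.52%
E(R) = R_f + β × MRP = 4.94% + -0.111 × 7.52% = 4.11%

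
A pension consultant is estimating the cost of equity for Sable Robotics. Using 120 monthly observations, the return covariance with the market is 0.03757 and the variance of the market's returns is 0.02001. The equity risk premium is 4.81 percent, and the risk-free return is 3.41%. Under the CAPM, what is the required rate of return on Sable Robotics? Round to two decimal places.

β = Cov(R_i, R_m) / Var(R_m) = 0.03757 / 0.02001 = 1.8776
E(R) = R_f + β × MRP = 3.41% + 1.8776 × 4.81% = 12.44%

12.44%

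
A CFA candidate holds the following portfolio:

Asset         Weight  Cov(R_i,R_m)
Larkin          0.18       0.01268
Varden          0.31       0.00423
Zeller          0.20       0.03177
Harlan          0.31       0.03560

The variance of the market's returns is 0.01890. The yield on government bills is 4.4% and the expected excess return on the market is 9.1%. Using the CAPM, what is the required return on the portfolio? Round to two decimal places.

β_Larkin = 0.01268 / 0.01890 = 0.6709
β_Varden = 0.00423 / 0.01890 = 0.2238
β_Zeller = 0.03177 / 0.01890 = 1.6810
β_Harlan = 0.03560 / 0.01890 = 1.8836
β_P = Σ w_i β_i = 0.18×0.6709 + 0.31×0.2238 + 0.20×1.6810 + 0.31×1.8836 = 1.1103
E(R_P) = R_f + β_P × MRP = 4.4% + 1.1103 × 9.1% = 14.50%

14.50%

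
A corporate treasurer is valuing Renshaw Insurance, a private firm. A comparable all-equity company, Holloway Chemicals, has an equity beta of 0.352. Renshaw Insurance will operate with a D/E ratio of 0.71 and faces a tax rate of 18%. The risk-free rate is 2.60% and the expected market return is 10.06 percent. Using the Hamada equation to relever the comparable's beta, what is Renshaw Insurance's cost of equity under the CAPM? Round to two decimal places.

6.75%

β_L = β_U × [1 + (1 − t)(D/E)] = 0.352 × [1 + (1 − 0.18) × 0.71]
    = 0.352 × [1 + 0.82 × 0.71] = 0.352 × 1.5822 = 0.5569
MRP = 10.06% − 2.60% = 7.46%
E(R) = R_f + β_L × MRP = 2.60% + 0.5569 × 7.46% = 6.75%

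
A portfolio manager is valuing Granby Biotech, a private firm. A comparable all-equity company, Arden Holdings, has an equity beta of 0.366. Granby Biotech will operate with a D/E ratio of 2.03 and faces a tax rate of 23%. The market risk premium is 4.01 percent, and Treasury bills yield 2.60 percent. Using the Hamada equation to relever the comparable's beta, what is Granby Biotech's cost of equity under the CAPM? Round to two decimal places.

β_L = β_U × [1 + (1 − t)(D/E)] = 0.366 × [1 + (1 − 0.23) × 2.03]
    = 0.366 × [1 + 0.77 × 2.03] = 0.366 × 2.5631 = 0.9381
E(R) = R_f + β_L × MRP = 2.60% + 0.9381 × 4.01% = 6.36%

6.36%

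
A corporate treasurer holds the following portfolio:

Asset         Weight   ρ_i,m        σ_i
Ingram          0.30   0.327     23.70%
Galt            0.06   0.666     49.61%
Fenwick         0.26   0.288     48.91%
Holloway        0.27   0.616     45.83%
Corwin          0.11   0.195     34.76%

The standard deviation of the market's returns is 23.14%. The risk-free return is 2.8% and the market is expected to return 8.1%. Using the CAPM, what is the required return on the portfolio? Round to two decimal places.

6.54%

β_Ingram = 0.327 × 23.70% / 23.14% = 0.3349
β_Galt = 0.666 × 49.61% / 23.14% = 1.4278
β_Fenwick = 0.288 × 48.91% / 23.14% = 0.6087
β_Holloway = 0.616 × 45.83% / 23.14% = 1.2200
β_Corwin = 0.195 × 34.76% / 23.14% = 0.2929
β_P = Σ w_i β_i = 0.30×0.3349 + 0.06×1.4278 + 0.26×0.6087 + 0.27×1.2200 + 0.11×0.2929 = 0.7060
MRP = 8.1% − 2.8% = 5.30%
E(R_P) = R_f + β_P × MRP = 2.8% + 0.7060 × 5.3% = 6.54%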